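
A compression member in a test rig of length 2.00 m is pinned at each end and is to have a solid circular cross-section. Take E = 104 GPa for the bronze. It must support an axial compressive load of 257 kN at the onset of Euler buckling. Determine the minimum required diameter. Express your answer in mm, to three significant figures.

L_e = K·L = 1 × 2.00 = 2.000 m
Required I = P_cr·L_e²/(π²E) = 2.570×10^5 × 2.000² / (π² × 1.04×10^11) = 1.002×10^-6 m⁴
I_req = 1.002×10^6 mm⁴
Solid circle: I = πd⁴/64  ⇒  d = (64I/π)^(1/4) = (64×1.002×10^6/π)^(1/4) = 67.2 mm

d ≈ 67.2 mm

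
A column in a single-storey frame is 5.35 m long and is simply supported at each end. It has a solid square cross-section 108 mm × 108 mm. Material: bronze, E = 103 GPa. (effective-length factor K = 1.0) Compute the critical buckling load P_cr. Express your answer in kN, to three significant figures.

P_cr ≈ 403 kN

I = a⁴/12 = 108⁴/12 = 1.134×10^7 mm⁴
I = 1.134×10^7 mm⁴ = 1.134×10^-5 m⁴
Effective length L_e = K·L = 1 × 5.35 = 5.350 m
P_cr = π²EI / L_e² = π² × 103×10⁹ × 1.134×10^-5 / 5.350² = 4.027×10^5 N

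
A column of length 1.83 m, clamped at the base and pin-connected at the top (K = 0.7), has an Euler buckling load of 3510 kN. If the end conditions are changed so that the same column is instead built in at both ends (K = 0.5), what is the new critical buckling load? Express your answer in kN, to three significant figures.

P_cr ≈ 6880 kN

P_cr ∝ 1/K², so P_cr,new = P_cr,old × (K_old/K_new)² = 3510 × (0.7/0.5)²
= 3510 × 1.960 = 6880 kN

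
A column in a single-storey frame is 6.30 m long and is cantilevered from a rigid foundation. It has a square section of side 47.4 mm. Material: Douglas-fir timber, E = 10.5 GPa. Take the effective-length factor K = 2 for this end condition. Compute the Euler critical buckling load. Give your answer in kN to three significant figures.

P_cr ≈ 0.275 kN

I = a⁴/12 = 47.4⁴/12 = 4.207×10^5 mm⁴
I = 4.207×10^5 mm⁴ = 4.207×10^-7 m⁴
Effective length L_e = K·L = 2 × 6.30 = 12.60 m
P_cr = π²EI / L_e² = π² × 10.5×10⁹ × 4.207×10^-7 / 12.60² = 274.6 N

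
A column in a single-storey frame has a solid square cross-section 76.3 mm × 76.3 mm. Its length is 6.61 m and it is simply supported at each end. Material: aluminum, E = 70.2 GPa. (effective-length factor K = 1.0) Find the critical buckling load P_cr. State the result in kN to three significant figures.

P_cr ≈ 44.8 kN

I = a⁴/12 = 76.3⁴/12 = 2.824×10^6 mm⁴
I = 2.824×10^6 mm⁴ = 2.824×10^-6 m⁴
Effective length L_e = K·L = 1 × 6.61 = 6.610 m
P_cr = π²EI / L_e² = π² × 70.2×10⁹ × 2.824×10^-6 / 6.610² = 4.479×10^4 N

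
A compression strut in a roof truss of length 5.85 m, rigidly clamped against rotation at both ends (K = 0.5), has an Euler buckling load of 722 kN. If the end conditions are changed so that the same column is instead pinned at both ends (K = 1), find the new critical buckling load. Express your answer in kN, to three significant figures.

P_cr ≈ 180 kN

P_cr ∝ 1/K², so P_cr,new = P_cr,old × (K_old/K_new)² = 722 × (0.5/1)²
= 722 × 0.2500 = 180 kN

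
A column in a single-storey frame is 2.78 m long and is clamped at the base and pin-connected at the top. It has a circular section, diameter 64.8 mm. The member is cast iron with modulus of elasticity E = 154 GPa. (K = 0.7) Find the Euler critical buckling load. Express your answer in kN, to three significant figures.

P_cr ≈ 347 kN

I = πd⁴/64 = π×64.8⁴/64 = 8.655×10^5 mm⁴
I = 8.655×10^5 mm⁴ = 8.655×10^-7 m⁴
Effective length L_e = K·L = 0.7 × 2.78 = 1.946 m
P_cr = π²EI / L_e² = π² × 154×10⁹ × 8.655×10^-7 / 1.946² = 3.474×10^5 N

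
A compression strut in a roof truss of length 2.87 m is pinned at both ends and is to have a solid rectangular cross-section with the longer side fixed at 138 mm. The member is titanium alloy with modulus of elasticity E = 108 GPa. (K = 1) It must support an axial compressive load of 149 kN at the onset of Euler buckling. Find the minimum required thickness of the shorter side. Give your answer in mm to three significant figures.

L_e = K·L = 1 × 2.87 = 2.870 m
Required I = P_cr·L_e²/(π²E) = 1.490×10^5 × 2.870² / (π² × 1.08×10^11) = 1.151×10^-6 m⁴
I_req = 1.151×10^6 mm⁴
Rectangle, weak axis: I_min = h·b³/12 with h = 138 mm fixed  ⇒  b = (12I/h)^(1/3) = 46.4 mm

b ≈ 46.4 mm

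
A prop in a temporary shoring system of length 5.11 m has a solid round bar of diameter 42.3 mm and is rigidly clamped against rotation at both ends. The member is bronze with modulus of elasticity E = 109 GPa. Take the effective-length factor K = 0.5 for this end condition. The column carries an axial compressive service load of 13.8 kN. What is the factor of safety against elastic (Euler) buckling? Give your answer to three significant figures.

n ≈ 1.88

I = πd⁴/64 = π×42.3⁴/64 = 1.572×10^5 mm⁴
I = 1.572×10^5 mm⁴ = 1.572×10^-7 m⁴
Effective length L_e = K·L = 0.5 × 5.11 = 2.555 m
P_cr = π²EI / L_e² = π² × 109×10⁹ × 1.572×10^-7 / 2.555² = 2.590×10^4 N
Factor of safety n = P_cr / P = 25.899 / 13.8 = 1.88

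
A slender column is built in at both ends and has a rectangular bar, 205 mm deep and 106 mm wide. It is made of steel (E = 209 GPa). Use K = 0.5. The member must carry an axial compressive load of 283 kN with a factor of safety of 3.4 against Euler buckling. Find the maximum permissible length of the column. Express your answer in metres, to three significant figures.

Buckling occurs about the weak axis: I_min = h·b³/12 with b = 106 mm (the shorter side).
I_min = 205×106³/12 = 2.035×10^7 mm⁴
I = 2.035×10^-5 m⁴
Required critical load P_cr = n·P = 3.4 × 283 = 962.2 kN = 9.622×10^5 N
From P_cr = π²EI/(K·L)²:  L = (1/K)·√(π²EI/P_cr) = (1/0.5)·√(π²×2.09×10^11×2.035×10^-5/9.622×10^5)
L = 13.2 m

L_max ≈ 13.2 m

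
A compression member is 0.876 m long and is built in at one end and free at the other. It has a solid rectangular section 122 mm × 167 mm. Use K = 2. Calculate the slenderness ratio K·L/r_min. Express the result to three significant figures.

λ ≈ 49.7

For a rectangle r_min = b/√12 = 122/√12 = 35.22 mm
L_e = K·L = 2 × 0.876 m = 1.752 m = 1752.0 mm
λ = L_e / r_min = 1752.0 / 35.22 = 49.7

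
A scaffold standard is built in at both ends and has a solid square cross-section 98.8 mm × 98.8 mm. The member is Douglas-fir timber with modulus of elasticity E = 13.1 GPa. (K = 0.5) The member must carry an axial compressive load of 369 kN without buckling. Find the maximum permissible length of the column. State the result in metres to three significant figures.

I = a⁴/12 = 98.8⁴/12 = 7.940×10^6 mm⁴
I = 7.940×10^-6 m⁴
At the buckling limit P_cr = P = 3.690×10^5 N
From P_cr = π²EI/(K·L)²:  L = (1/K)·√(π²EI/P_cr) = (1/0.5)·√(π²×1.31×10^10×7.940×10^-6/3.690×10^5)
L = 3.34 m

L_max ≈ 3.34 m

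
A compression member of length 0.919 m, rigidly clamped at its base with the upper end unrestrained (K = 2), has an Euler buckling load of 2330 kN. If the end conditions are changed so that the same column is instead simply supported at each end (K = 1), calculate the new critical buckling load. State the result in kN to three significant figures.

P_cr ≈ 9320 kN

P_cr ∝ 1/K², so P_cr,new = P_cr,old × (K_old/K_new)² = 2330 × (2/1)²
= 2330 × 4.000 = 9320 kN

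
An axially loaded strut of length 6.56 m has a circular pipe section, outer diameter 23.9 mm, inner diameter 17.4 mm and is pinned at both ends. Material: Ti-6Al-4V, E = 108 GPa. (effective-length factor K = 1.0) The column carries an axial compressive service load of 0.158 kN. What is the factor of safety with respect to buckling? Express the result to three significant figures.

n ≈ 1.81

d_o = 23.9 mm, d_i = 17.4 mm
I = π(d_o⁴ − d_i⁴)/64 = π(23.9⁴ − 17.40⁴)/64 = 1.152×10^4 mm⁴
I = 1.152×10^4 mm⁴ = 1.152×10^-8 m⁴
Effective length L_e = K·L = 1 × 6.56 = 6.560 m
P_cr = π²EI / L_e² = π² × 108×10⁹ × 1.152×10^-8 / 6.560² = 285.3 N
Factor of safety n = P_cr / P = 0.28526 / 0.158 = 1.81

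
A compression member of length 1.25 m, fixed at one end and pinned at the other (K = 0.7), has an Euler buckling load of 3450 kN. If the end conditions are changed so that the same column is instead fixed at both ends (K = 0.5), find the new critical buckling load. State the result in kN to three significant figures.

P_cr ∝ 1/K², so P_cr,new = P_cr,old × (K_old/K_new)² = 3450 × (0.7/0.5)²
= 3450 × 1.960 = 6760 kN

P_cr ≈ 6760 kN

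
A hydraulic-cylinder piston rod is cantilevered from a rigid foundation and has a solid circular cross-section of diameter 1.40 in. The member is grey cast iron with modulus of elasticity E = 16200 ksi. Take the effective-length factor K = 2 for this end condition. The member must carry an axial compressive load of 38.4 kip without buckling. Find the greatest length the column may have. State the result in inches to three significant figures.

L_max ≈ 14.0 in

I = πd⁴/64 = π×1.40⁴/64 = 0.1886 in⁴
At the buckling limit P_cr = P = 3.840×10^4 lb
From P_cr = π²EI/(K·L)²:  L = (1/K)·√(π²EI/P_cr) = (1/2)·√(π²×1.62×10^7×0.1886/3.840×10^4)
L = 14.0 in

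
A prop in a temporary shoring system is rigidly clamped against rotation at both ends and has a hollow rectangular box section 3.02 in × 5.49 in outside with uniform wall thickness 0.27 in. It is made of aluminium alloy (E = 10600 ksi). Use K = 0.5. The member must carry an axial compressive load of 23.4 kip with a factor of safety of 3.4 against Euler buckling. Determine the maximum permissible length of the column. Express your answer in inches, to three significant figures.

Inner dimensions: h_i = 5.49 − 2×0.27 = 4.950 in, b_i = 3.02 − 2×0.27 = 2.480 in
Weak-axis I_min = (h_o·b_o³ − h_i·b_i³)/12 with b_o = 3.02, b_i = 2.480 in (shorter outer/inner sides).
I_min = (5.49×3.02³ − 4.950×2.480³)/12 = 6.309 in⁴
Required critical load P_cr = n·P = 3.4 × 23.4 = 79.56 kip = 7.956×10^4 lb
From P_cr = π²EI/(K·L)²:  L = (1/K)·√(π²EI/P_cr) = (1/0.5)·√(π²×1.06×10^7×6.309/7.956×10^4)
L = 182 in

L_max ≈ 182 in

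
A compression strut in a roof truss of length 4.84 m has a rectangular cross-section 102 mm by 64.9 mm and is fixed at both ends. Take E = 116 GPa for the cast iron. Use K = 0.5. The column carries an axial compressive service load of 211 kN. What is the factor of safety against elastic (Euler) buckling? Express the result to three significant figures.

n ≈ 2.15

Buckling occurs about the weak axis: I_min = h·b³/12 with b = 64.9 mm (the shorter side).
I_min = 102×64.9³/12 = 2.324×10^6 mm⁴
I = 2.324×10^6 mm⁴ = 2.324×10^-6 m⁴
Effective length L_e = K·L = 0.5 × 4.84 = 2.420 m
P_cr = π²EI / L_e² = π² × 116×10⁹ × 2.324×10^-6 / 2.420² = 4.542×10^5 N
Factor of safety n = P_cr / P = 454.23 / 211 = 2.15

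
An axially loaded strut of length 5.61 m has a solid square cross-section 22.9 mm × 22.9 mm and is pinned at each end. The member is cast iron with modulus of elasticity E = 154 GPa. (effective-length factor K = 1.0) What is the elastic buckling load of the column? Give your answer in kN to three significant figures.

P_cr ≈ 1.11 kN

I = a⁴/12 = 22.9⁴/12 = 2.292×10^4 mm⁴
I = 2.292×10^4 mm⁴ = 2.292×10^-8 m⁴
Effective length L_e = K·L = 1 × 5.61 = 5.610 m
P_cr = π²EI / L_e² = π² × 154×10⁹ × 2.292×10^-8 / 5.610² = 1.107×10^3 N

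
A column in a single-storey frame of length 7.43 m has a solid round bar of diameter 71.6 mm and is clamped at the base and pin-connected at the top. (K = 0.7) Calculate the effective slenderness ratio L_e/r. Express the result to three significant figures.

I = πd⁴/64 = π×71.6⁴/64 = 1.290×10^6 mm⁴
A = 4.026×10^3 mm²;  r_min = √(I/A) = √(1.290×10^6/4.026×10^3) = 17.90 mm
L_e = K·L = 0.7 × 7.43 m = 5.201 m = 5201.0 mm
λ = L_e / r_min = 5201.0 / 17.90 = 291

λ ≈ 291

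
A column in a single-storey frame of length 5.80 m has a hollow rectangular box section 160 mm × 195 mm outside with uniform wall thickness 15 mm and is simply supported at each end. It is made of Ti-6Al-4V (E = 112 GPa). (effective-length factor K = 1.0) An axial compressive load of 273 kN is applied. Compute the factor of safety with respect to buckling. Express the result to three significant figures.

n ≈ 4.38

Inner dimensions: h_i = 195 − 2×15 = 165.0 mm, b_i = 160 − 2×15 = 130.0 mm
Weak-axis I_min = (h_o·b_o³ − h_i·b_i³)/12 with b_o = 160, b_i = 130.0 mm (shorter outer/inner sides).
I_min = (195×160³ − 165.0×130.0³)/12 = 3.635×10^7 mm⁴
I = 3.635×10^7 mm⁴ = 3.635×10^-5 m⁴
Effective length L_e = K·L = 1 × 5.80 = 5.800 m
P_cr = π²EI / L_e² = π² × 112×10⁹ × 3.635×10^-5 / 5.800² = 1.194×10^6 N
Factor of safety n = P_cr / P = 1194.5 / 273 = 4.38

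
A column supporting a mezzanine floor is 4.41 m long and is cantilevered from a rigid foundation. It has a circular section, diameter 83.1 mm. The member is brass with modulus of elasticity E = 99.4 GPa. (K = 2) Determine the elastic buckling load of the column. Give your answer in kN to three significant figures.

P_cr ≈ 29.5 kN

I = πd⁴/64 = π×83.1⁴/64 = 2.341×10^6 mm⁴
I = 2.341×10^6 mm⁴ = 2.341×10^-6 m⁴
Effective length L_e = K·L = 2 × 4.41 = 8.820 m
P_cr = π²EI / L_e² = π² × 99.4×10⁹ × 2.341×10^-6 / 8.820² = 2.952×10^4 N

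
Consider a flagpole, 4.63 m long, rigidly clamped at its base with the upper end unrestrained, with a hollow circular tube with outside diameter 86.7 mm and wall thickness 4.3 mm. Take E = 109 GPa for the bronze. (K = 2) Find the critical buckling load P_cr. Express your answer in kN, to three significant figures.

Inner diameter d_i = 86.7 − 2×4.3 = 78.10 mm
I = π(d_o⁴ − d_i⁴)/64 = π(86.7⁴ − 78.10⁴)/64 = 9.473×10^5 mm⁴
I = 9.473×10^5 mm⁴ = 9.473×10^-7 m⁴
Effective length L_e = K·L = 2 × 4.63 = 9.260 m
P_cr = π²EI / L_e² = π² × 109×10⁹ × 9.473×10^-7 / 9.260² = 1.188×10^4 N

P_cr ≈ 11.9 kN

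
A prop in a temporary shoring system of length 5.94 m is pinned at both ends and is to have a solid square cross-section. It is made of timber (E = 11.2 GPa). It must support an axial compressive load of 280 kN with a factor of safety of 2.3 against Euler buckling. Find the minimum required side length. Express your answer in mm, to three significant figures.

Required P_cr = n·P = 2.3 × 280 = 644.0 kN
L_e = K·L = 1 × 5.94 = 5.940 m
Required I = P_cr·L_e²/(π²E) = 6.440×10^5 × 5.940² / (π² × 1.12×10^10) = 2.056×10^-4 m⁴
I_req = 2.056×10^8 mm⁴
Solid square: I = a⁴/12  ⇒  a = (12I)^(1/4) = (12×2.056×10^8)^(1/4) = 223 mm

a ≈ 223 mm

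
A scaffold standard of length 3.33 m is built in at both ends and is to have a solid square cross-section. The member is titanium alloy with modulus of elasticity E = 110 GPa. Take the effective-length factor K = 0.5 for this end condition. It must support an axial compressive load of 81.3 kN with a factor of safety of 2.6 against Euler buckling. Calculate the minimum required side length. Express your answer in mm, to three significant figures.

Required P_cr = n·P = 2.6 × 81.3 = 211.4 kN
L_e = K·L = 0.5 × 3.33 = 1.665 m
Required I = P_cr·L_e²/(π²E) = 2.114×10^5 × 1.665² / (π² × 1.10×10^11) = 5.398×10^-7 m⁴
I_req = 5.398×10^5 mm⁴
Solid square: I = a⁴/12  ⇒  a = (12I)^(1/4) = (12×5.398×10^5)^(1/4) = 50.4 mm

a ≈ 50.4 mm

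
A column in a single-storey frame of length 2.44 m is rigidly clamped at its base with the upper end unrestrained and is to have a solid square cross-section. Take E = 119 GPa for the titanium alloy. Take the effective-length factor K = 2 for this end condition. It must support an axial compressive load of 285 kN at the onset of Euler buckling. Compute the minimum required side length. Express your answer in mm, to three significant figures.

a ≈ 91.3 mm

L_e = K·L = 2 × 2.44 = 4.880 m
Required I = P_cr·L_e²/(π²E) = 2.850×10^5 × 4.880² / (π² × 1.19×10^11) = 5.779×10^-6 m⁴
I_req = 5.779×10^6 mm⁴
Solid square: I = a⁴/12  ⇒  a = (12I)^(1/4) = (12×5.779×10^6)^(1/4) = 91.3 mm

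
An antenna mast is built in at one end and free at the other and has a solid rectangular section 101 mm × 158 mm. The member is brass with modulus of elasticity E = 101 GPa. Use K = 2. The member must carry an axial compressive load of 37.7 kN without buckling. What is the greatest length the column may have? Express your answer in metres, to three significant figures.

L_max ≈ 9.47 m

Buckling occurs about the weak axis: I_min = h·b³/12 with b = 101 mm (the shorter side).
I_min = 158×101³/12 = 1.357×10^7 mm⁴
I = 1.357×10^-5 m⁴
At the buckling limit P_cr = P = 3.770×10^4 N
From P_cr = π²EI/(K·L)²:  L = (1/K)·√(π²EI/P_cr) = (1/2)·√(π²×1.01×10^11×1.357×10^-5/3.770×10^4)
L = 9.47 m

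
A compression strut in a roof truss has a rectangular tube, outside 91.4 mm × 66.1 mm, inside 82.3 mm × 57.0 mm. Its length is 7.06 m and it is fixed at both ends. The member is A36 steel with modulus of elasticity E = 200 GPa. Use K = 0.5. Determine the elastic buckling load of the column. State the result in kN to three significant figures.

P_cr ≈ 147 kN

Weak-axis I_min = (h_o·b_o³ − h_i·b_i³)/12 with b_o = 66.1, b_i = 57.00 mm (shorter outer/inner sides).
I_min = (91.4×66.1³ − 82.30×57.00³)/12 = 9.296×10^5 mm⁴
I = 9.296×10^5 mm⁴ = 9.296×10^-7 m⁴
Effective length L_e = K·L = 0.5 × 7.06 = 3.530 m
P_cr = π²EI / L_e² = π² × 200×10⁹ × 9.296×10^-7 / 3.530² = 1.473×10^5 N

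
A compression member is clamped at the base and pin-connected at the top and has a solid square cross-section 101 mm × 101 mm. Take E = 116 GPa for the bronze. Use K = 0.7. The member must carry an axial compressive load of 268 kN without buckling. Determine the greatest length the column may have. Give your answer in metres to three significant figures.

L_max ≈ 8.69 m

I = a⁴/12 = 101⁴/12 = 8.672×10^6 mm⁴
I = 8.672×10^-6 m⁴
At the buckling limit P_cr = P = 2.680×10^5 N
From P_cr = π²EI/(K·L)²:  L = (1/K)·√(π²EI/P_cr) = (1/0.7)·√(π²×1.16×10^11×8.672×10^-6/2.680×10^5)
L = 8.69 m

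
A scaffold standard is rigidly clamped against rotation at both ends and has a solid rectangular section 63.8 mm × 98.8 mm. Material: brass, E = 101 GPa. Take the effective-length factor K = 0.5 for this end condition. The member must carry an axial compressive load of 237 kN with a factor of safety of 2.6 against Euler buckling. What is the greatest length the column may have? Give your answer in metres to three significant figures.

Buckling occurs about the weak axis: I_min = h·b³/12 with b = 63.8 mm (the shorter side).
I_min = 98.8×63.8³/12 = 2.138×10^6 mm⁴
I = 2.138×10^-6 m⁴
Required critical load P_cr = n·P = 2.6 × 237 = 616.2 kN = 6.162×10^5 N
From P_cr = π²EI/(K·L)²:  L = (1/K)·√(π²EI/P_cr) = (1/0.5)·√(π²×1.01×10^11×2.138×10^-6/6.162×10^5)
L = 3.72 m

L_max ≈ 3.72 m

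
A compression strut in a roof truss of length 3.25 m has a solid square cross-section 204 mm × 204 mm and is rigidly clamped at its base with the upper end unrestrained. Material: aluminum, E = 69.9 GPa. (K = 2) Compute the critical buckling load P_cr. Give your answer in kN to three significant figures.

I = a⁴/12 = 204⁴/12 = 1.443×10^8 mm⁴
I = 1.443×10^8 mm⁴ = 1.443×10^-4 m⁴
Effective length L_e = K·L = 2 × 3.25 = 6.500 m
P_cr = π²EI / L_e² = π² × 69.9×10⁹ × 1.443×10^-4 / 6.500² = 2.357×10^6 N

P_cr ≈ 2360 kN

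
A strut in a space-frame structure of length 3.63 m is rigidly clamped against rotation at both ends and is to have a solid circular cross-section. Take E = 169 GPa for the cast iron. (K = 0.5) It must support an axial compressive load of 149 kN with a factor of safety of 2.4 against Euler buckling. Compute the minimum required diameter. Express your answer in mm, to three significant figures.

d ≈ 61.6 mm

Required P_cr = n·P = 2.4 × 149 = 357.6 kN
L_e = K·L = 0.5 × 3.63 = 1.815 m
Required I = P_cr·L_e²/(π²E) = 3.576×10^5 × 1.815² / (π² × 1.69×10^11) = 7.063×10^-7 m⁴
I_req = 7.063×10^5 mm⁴
Solid circle: I = πd⁴/64  ⇒  d = (64I/π)^(1/4) = (64×7.063×10^5/π)^(1/4) = 61.6 mm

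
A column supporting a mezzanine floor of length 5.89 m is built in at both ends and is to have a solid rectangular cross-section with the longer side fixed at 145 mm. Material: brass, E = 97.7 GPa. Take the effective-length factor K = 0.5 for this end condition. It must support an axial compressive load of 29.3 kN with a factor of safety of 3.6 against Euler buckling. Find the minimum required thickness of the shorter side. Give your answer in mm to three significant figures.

b ≈ 42.8 mm

Required P_cr = n·P = 3.6 × 29.3 = 105.5 kN
L_e = K·L = 0.5 × 5.89 = 2.945 m
Required I = P_cr·L_e²/(π²E) = 1.055×10^5 × 2.945² / (π² × 9.77×10^10) = 9.487×10^-7 m⁴
I_req = 9.487×10^5 mm⁴
Rectangle, weak axis: I_min = h·b³/12 with h = 145 mm fixed  ⇒  b = (12I/h)^(1/3) = 42.8 mm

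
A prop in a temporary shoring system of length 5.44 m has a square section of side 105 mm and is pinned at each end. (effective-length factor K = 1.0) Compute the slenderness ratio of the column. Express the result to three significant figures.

λ ≈ 179

I = a⁴/12 = 105⁴/12 = 1.013×10^7 mm⁴
A = 1.103×10^4 mm²;  r_min = √(I/A) = √(1.013×10^7/1.103×10^4) = 30.31 mm
L_e = K·L = 1 × 5.44 m = 5.440 m = 5440.0 mm
λ = L_e / r_min = 5440.0 / 30.31 = 179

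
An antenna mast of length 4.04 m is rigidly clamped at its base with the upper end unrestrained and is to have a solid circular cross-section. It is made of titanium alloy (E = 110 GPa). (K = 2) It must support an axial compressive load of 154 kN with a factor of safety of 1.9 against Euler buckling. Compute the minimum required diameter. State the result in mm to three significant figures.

d ≈ 138 mm

Required P_cr = n·P = 1.9 × 154 = 292.6 kN
L_e = K·L = 2 × 4.04 = 8.080 m
Required I = P_cr·L_e²/(π²E) = 2.926×10^5 × 8.080² / (π² × 1.10×10^11) = 1.760×10^-5 m⁴
I_req = 1.760×10^7 mm⁴
Solid circle: I = πd⁴/64  ⇒  d = (64I/π)^(1/4) = (64×1.760×10^7/π)^(1/4) = 138 mm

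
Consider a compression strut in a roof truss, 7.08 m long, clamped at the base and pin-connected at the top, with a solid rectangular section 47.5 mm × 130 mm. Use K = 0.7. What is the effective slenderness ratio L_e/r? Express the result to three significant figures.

For a rectangle r_min = b/√12 = 47.5/√12 = 13.71 mm
L_e = K·L = 0.7 × 7.08 m = 4.956 m = 4956.0 mm
λ = L_e / r_min = 4956.0 / 13.71 = 361

λ ≈ 361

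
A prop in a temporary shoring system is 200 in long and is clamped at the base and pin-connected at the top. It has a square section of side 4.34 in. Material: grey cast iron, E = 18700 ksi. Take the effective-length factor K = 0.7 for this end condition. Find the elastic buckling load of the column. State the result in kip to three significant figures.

I = a⁴/12 = 4.34⁴/12 = 29.56 in⁴
Effective length L_e = K·L = 0.7 × 200 = 140.0 in
P_cr = π²EI / L_e² = π² × 18700×10³ × 29.56 / 140.0² = 2.784×10^5 lb

P_cr ≈ 278 kip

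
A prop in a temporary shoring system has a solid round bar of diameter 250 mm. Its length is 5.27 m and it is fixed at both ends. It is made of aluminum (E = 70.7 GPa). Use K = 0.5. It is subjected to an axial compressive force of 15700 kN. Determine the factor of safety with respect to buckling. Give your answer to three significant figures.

I = πd⁴/64 = π×250⁴/64 = 1.917×10^8 mm⁴
I = 1.917×10^8 mm⁴ = 1.917×10^-4 m⁴
Effective length L_e = K·L = 0.5 × 5.27 = 2.635 m
P_cr = π²EI / L_e² = π² × 70.7×10⁹ × 1.917×10^-4 / 2.635² = 1.927×10^7 N
Factor of safety n = P_cr / P = 19270 / 15700 = 1.23

n ≈ 1.23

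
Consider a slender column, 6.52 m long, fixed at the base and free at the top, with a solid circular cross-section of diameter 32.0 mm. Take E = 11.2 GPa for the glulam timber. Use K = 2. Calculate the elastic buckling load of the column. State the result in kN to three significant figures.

P_cr ≈ 0.0335 kN

I = πd⁴/64 = π×32.0⁴/64 = 5.147×10^4 mm⁴
I = 5.147×10^4 mm⁴ = 5.147×10^-8 m⁴
Effective length L_e = K·L = 2 × 6.52 = 13.04 m
P_cr = π²EI / L_e² = π² × 11.2×10⁹ × 5.147×10^-8 / 13.04² = 33.46 N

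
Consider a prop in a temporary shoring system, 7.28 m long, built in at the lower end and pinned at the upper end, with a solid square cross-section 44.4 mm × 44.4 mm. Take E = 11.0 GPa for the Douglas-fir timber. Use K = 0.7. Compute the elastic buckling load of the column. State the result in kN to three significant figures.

I = a⁴/12 = 44.4⁴/12 = 3.239×10^5 mm⁴
I = 3.239×10^5 mm⁴ = 3.239×10^-7 m⁴
Effective length L_e = K·L = 0.7 × 7.28 = 5.096 m
P_cr = π²EI / L_e² = π² × 11.0×10⁹ × 3.239×10^-7 / 5.096² = 1.354×10^3 N

P_cr ≈ 1.35 kN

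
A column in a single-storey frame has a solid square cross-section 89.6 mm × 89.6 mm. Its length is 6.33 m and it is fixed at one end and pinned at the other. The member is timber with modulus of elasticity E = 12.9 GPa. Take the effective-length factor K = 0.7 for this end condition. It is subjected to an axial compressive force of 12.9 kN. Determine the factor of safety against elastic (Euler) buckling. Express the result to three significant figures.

n ≈ 2.70

I = a⁴/12 = 89.6⁴/12 = 5.371×10^6 mm⁴
I = 5.371×10^6 mm⁴ = 5.371×10^-6 m⁴
Effective length L_e = K·L = 0.7 × 6.33 = 4.431 m
P_cr = π²EI / L_e² = π² × 12.9×10⁹ × 5.371×10^-6 / 4.431² = 3.483×10^4 N
Factor of safety n = P_cr / P = 34.829 / 12.9 = 2.70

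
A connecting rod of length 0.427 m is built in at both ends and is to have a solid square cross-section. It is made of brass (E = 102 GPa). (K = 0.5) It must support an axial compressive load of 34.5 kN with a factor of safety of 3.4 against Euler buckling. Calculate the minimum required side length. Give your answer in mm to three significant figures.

Required P_cr = n·P = 3.4 × 34.5 = 117.3 kN
L_e = K·L = 0.5 × 0.427 = 0.2135 m
Required I = P_cr·L_e²/(π²E) = 1.173×10^5 × 0.2135² / (π² × 1.02×10^11) = 5.311×10^-9 m⁴
I_req = 5.311×10^3 mm⁴
Solid square: I = a⁴/12  ⇒  a = (12I)^(1/4) = (12×5.311×10^3)^(1/4) = 15.9 mm

a ≈ 15.9 mm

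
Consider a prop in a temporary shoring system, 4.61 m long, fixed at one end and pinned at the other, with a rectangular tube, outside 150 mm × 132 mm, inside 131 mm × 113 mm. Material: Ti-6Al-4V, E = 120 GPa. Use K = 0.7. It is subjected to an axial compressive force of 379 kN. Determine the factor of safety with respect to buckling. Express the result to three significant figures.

Weak-axis I_min = (h_o·b_o³ − h_i·b_i³)/12 with b_o = 132, b_i = 113.0 mm (shorter outer/inner sides).
I_min = (150×132³ − 131.0×113.0³)/12 = 1.300×10^7 mm⁴
I = 1.300×10^7 mm⁴ = 1.300×10^-5 m⁴
Effective length L_e = K·L = 0.7 × 4.61 = 3.227 m
P_cr = π²EI / L_e² = π² × 120×10⁹ × 1.300×10^-5 / 3.227² = 1.478×10^6 N
Factor of safety n = P_cr / P = 1478.3 / 379 = 3.90

n ≈ 3.90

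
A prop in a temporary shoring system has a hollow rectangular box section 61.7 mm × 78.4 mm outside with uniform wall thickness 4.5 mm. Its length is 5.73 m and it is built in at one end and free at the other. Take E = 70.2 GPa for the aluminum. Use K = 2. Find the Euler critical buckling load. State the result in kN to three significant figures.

Inner dimensions: h_i = 78.4 − 2×4.5 = 69.40 mm, b_i = 61.7 − 2×4.5 = 52.70 mm
Weak-axis I_min = (h_o·b_o³ − h_i·b_i³)/12 with b_o = 61.7, b_i = 52.70 mm (shorter outer/inner sides).
I_min = (78.4×61.7³ − 69.40×52.70³)/12 = 6.881×10^5 mm⁴
I = 6.881×10^5 mm⁴ = 6.881×10^-7 m⁴
Effective length L_e = K·L = 2 × 5.73 = 11.46 m
P_cr = π²EI / L_e² = π² × 70.2×10⁹ × 6.881×10^-7 / 11.46² = 3.630×10^3 N

P_cr ≈ 3.63 kN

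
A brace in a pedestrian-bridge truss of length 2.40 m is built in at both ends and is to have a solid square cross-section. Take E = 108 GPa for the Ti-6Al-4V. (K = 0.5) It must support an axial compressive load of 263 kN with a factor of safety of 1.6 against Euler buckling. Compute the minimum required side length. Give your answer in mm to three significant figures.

a ≈ 51.1 mm

Required P_cr = n·P = 1.6 × 263 = 420.8 kN
L_e = K·L = 0.5 × 2.40 = 1.200 m
Required I = P_cr·L_e²/(π²E) = 4.208×10^5 × 1.200² / (π² × 1.08×10^11) = 5.685×10^-7 m⁴
I_req = 5.685×10^5 mm⁴
Solid square: I = a⁴/12  ⇒  a = (12I)^(1/4) = (12×5.685×10^5)^(1/4) = 51.1 mm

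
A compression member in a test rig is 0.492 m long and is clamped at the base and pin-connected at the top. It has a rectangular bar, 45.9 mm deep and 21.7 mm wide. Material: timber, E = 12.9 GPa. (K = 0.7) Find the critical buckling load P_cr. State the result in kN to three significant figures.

Buckling occurs about the weak axis: I_min = h·b³/12 with b = 21.7 mm (the shorter side).
I_min = 45.9×21.7³/12 = 3.909×10^4 mm⁴
I = 3.909×10^4 mm⁴ = 3.909×10^-8 m⁴
Effective length L_e = K·L = 0.7 × 0.492 = 0.3444 m
P_cr = π²EI / L_e² = π² × 12.9×10⁹ × 3.909×10^-8 / 0.3444² = 4.195×10^4 N

P_cr ≈ 42.0 kN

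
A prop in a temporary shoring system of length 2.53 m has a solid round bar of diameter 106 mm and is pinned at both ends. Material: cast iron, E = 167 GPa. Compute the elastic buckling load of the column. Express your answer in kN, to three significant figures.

I = πd⁴/64 = π×106⁴/64 = 6.197×10^6 mm⁴
I = 6.197×10^6 mm⁴ = 6.197×10^-6 m⁴
Effective length L_e = K·L = 1 × 2.53 = 2.530 m
P_cr = π²EI / L_e² = π² × 167×10⁹ × 6.197×10^-6 / 2.530² = 1.596×10^6 N

P_cr ≈ 1600 kN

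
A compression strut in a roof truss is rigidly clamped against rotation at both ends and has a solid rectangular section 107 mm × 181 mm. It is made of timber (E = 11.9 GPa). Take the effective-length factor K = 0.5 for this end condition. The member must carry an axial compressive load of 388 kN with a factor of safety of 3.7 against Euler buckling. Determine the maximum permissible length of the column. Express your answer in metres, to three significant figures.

Buckling occurs about the weak axis: I_min = h·b³/12 with b = 107 mm (the shorter side).
I_min = 181×107³/12 = 1.848×10^7 mm⁴
I = 1.848×10^-5 m⁴
Required critical load P_cr = n·P = 3.7 × 388 = 1436 kN = 1.436×10^6 N
From P_cr = π²EI/(K·L)²:  L = (1/K)·√(π²EI/P_cr) = (1/0.5)·√(π²×1.19×10^10×1.848×10^-5/1.436×10^6)
L = 2.46 m

L_max ≈ 2.46 m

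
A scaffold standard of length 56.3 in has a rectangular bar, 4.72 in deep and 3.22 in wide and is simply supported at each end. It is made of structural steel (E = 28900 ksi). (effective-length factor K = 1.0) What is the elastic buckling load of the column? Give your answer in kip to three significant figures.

Buckling occurs about the weak axis: I_min = h·b³/12 with b = 3.22 in (the shorter side).
I_min = 4.72×3.22³/12 = 13.13 in⁴
Effective length L_e = K·L = 1 × 56.3 = 56.30 in
P_cr = π²EI / L_e² = π² × 28900×10³ × 13.13 / 56.30² = 1.182×10^6 lb

P_cr ≈ 1180 kip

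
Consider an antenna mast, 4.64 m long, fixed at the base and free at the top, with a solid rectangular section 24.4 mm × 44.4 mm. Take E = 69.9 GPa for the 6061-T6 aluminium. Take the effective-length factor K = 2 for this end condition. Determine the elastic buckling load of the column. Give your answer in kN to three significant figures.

Buckling occurs about the weak axis: I_min = h·b³/12 with b = 24.4 mm (the shorter side).
I_min = 44.4×24.4³/12 = 5.375×10^4 mm⁴
I = 5.375×10^4 mm⁴ = 5.375×10^-8 m⁴
Effective length L_e = K·L = 2 × 4.64 = 9.280 m
P_cr = π²EI / L_e² = π² × 69.9×10⁹ × 5.375×10^-8 / 9.280² = 430.6 N

P_cr ≈ 0.431 kN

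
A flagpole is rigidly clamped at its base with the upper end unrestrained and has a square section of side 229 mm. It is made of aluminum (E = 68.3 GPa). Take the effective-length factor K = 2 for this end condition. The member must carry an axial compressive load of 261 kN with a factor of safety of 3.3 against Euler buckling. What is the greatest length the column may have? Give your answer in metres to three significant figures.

I = a⁴/12 = 229⁴/12 = 2.292×10^8 mm⁴
I = 2.292×10^-4 m⁴
Required critical load P_cr = n·P = 3.3 × 261 = 861.3 kN = 8.613×10^5 N
From P_cr = π²EI/(K·L)²:  L = (1/K)·√(π²EI/P_cr) = (1/2)·√(π²×6.83×10^10×2.292×10^-4/8.613×10^5)
L = 6.70 m

L_max ≈ 6.70 m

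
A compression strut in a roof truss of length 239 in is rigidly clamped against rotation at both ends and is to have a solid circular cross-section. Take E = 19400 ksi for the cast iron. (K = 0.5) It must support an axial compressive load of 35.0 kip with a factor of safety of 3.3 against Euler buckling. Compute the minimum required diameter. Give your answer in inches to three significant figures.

Required P_cr = n·P = 3.3 × 35.0 = 115.5 kip
L_e = K·L = 0.5 × 239 = 119.5 in
Required I = P_cr·L_e²/(π²E) = 1.155×10^5 × 119.5² / (π² × 1.94×10^7) = 8.614 in⁴
Solid circle: I = πd⁴/64  ⇒  d = (64I/π)^(1/4) = (64×8.614/π)^(1/4) = 3.64 in

d ≈ 3.64 in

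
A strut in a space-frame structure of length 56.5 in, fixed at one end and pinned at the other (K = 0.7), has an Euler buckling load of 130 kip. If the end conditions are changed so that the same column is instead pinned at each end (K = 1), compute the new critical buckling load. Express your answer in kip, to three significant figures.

P_cr ∝ 1/K², so P_cr,new = P_cr,old × (K_old/K_new)² = 130 × (0.7/1)²
= 130 × 0.4900 = 63.7 kip

P_cr ≈ 63.7 kip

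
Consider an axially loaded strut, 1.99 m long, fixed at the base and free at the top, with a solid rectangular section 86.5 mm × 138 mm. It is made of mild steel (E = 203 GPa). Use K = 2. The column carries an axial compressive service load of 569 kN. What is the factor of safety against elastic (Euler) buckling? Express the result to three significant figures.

n ≈ 1.65

Buckling occurs about the weak axis: I_min = h·b³/12 with b = 86.5 mm (the shorter side).
I_min = 138×86.5³/12 = 7.443×10^6 mm⁴
I = 7.443×10^6 mm⁴ = 7.443×10^-6 m⁴
Effective length L_e = K·L = 2 × 1.99 = 3.980 m
P_cr = π²EI / L_e² = π² × 203×10⁹ × 7.443×10^-6 / 3.980² = 9.414×10^5 N
Factor of safety n = P_cr / P = 941.40 / 569 = 1.65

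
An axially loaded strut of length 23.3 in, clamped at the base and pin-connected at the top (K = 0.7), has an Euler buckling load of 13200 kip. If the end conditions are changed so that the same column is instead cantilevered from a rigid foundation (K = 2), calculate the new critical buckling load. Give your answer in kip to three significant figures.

P_cr ∝ 1/K², so P_cr,new = P_cr,old × (K_old/K_new)² = 13200 × (0.7/2)²
= 13200 × 0.1225 = 1620 kip

P_cr ≈ 1620 kip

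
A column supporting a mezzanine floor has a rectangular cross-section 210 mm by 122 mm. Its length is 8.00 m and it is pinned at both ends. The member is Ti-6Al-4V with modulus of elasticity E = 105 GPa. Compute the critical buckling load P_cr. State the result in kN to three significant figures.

Buckling occurs about the weak axis: I_min = h·b³/12 with b = 122 mm (the shorter side).
I_min = 210×122³/12 = 3.178×10^7 mm⁴
I = 3.178×10^7 mm⁴ = 3.178×10^-5 m⁴
Effective length L_e = K·L = 1 × 8.00 = 8.000 m
P_cr = π²EI / L_e² = π² × 105×10⁹ × 3.178×10^-5 / 8.000² = 5.145×10^5 N

P_cr ≈ 515 kN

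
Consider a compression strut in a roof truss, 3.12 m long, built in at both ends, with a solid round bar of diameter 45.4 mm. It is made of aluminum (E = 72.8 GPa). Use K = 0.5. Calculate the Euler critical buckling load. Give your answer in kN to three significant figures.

I = πd⁴/64 = π×45.4⁴/64 = 2.085×10^5 mm⁴
I = 2.085×10^5 mm⁴ = 2.085×10^-7 m⁴
Effective length L_e = K·L = 0.5 × 3.12 = 1.560 m
P_cr = π²EI / L_e² = π² × 72.8×10⁹ × 2.085×10^-7 / 1.560² = 6.157×10^4 N

P_cr ≈ 61.6 kN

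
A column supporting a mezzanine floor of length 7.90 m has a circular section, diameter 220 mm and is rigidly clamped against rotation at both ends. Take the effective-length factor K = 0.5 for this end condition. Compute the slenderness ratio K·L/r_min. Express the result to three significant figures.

I = πd⁴/64 = π×220⁴/64 = 1.150×10^8 mm⁴
A = 3.801×10^4 mm²;  r_min = √(I/A) = √(1.150×10^8/3.801×10^4) = 55.00 mm
L_e = K·L = 0.5 × 7.90 m = 3.950 m = 3950.0 mm
λ = L_e / r_min = 3950.0 / 55.00 = 71.8

λ ≈ 71.8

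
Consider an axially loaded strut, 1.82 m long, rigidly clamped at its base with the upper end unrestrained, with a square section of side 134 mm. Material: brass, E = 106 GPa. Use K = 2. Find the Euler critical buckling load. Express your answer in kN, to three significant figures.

P_cr ≈ 2120 kN

I = a⁴/12 = 134⁴/12 = 2.687×10^7 mm⁴
I = 2.687×10^7 mm⁴ = 2.687×10^-5 m⁴
Effective length L_e = K·L = 2 × 1.82 = 3.640 m
P_cr = π²EI / L_e² = π² × 106×10⁹ × 2.687×10^-5 / 3.640² = 2.121×10^6 N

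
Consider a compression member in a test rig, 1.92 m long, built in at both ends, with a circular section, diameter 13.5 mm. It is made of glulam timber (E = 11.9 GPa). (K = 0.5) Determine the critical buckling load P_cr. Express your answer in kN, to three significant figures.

I = πd⁴/64 = π×13.5⁴/64 = 1.630×10^3 mm⁴
I = 1.630×10^3 mm⁴ = 1.630×10^-9 m⁴
Effective length L_e = K·L = 0.5 × 1.92 = 0.9600 m
P_cr = π²EI / L_e² = π² × 11.9×10⁹ × 1.630×10^-9 / 0.9600² = 207.8 N

P_cr ≈ 0.208 kN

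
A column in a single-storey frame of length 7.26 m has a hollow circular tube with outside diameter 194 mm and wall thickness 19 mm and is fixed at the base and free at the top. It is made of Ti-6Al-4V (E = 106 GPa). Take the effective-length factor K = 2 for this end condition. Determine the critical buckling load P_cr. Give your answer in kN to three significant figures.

P_cr ≈ 201 kN

Inner diameter d_i = 194 − 2×19 = 156.0 mm
I = π(d_o⁴ − d_i⁴)/64 = π(194⁴ − 156.0⁴)/64 = 4.046×10^7 mm⁴
I = 4.046×10^7 mm⁴ = 4.046×10^-5 m⁴
Effective length L_e = K·L = 2 × 7.26 = 14.52 m
P_cr = π²EI / L_e² = π² × 106×10⁹ × 4.046×10^-5 / 14.52² = 2.008×10^5 N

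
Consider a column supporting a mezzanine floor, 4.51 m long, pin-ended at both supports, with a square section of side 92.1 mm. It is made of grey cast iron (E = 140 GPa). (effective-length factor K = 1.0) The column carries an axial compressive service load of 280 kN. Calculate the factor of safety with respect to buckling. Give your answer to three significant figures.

n ≈ 1.45

I = a⁴/12 = 92.1⁴/12 = 5.996×10^6 mm⁴
I = 5.996×10^6 mm⁴ = 5.996×10^-6 m⁴
Effective length L_e = K·L = 1 × 4.51 = 4.510 m
P_cr = π²EI / L_e² = π² × 140×10⁹ × 5.996×10^-6 / 4.510² = 4.073×10^5 N
Factor of safety n = P_cr / P = 407.32 / 280 = 1.45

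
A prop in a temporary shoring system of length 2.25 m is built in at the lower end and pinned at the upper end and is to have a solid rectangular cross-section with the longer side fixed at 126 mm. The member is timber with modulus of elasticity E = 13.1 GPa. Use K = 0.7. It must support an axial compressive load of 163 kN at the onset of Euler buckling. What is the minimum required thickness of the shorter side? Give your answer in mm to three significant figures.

L_e = K·L = 0.7 × 2.25 = 1.575 m
Required I = P_cr·L_e²/(π²E) = 1.630×10^5 × 1.575² / (π² × 1.31×10^10) = 3.127×10^-6 m⁴
I_req = 3.127×10^6 mm⁴
Rectangle, weak axis: I_min = h·b³/12 with h = 126 mm fixed  ⇒  b = (12I/h)^(1/3) = 66.8 mm

b ≈ 66.8 mm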